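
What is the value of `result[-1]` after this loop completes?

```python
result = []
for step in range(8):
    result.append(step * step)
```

Last element of squares 0 to 7
`result` takes the values: [] → [0] → [0, 1] → [0, 1, 4] → [0, 1, 4, 9] → [0, 1, 4, 9, 16] → [0, 1, 4, 9, 16, 25] → [0, 1, 4, 9, 16, 25, 36] → [0, 1, 4, 9, 16, 25, 36, 49]
So `result[-1]` = 49

Answer: 49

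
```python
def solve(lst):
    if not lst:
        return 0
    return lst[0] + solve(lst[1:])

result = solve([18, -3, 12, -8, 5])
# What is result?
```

18 + (-3) + 12 + (-8) + 5 + 0 = 24

Answer: 24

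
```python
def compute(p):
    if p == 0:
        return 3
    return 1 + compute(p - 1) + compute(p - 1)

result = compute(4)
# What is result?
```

compute(p) = 1 + 2·compute(p-1), compute(0)=3. Closed form: (3+1)·2^4 - 1 = 63.

Answer: 63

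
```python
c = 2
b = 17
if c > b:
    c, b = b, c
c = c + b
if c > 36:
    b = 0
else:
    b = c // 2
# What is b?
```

Trace:
`c = 2` → c = 2
`b = 17` → b = 17
`if c > b: ...` → c > b is False → no variable changes
`c = c + b` → c = 19
`if c > 36: ...` → c > 36 is False, take else branch → b = 9
So b = 9

Answer: 9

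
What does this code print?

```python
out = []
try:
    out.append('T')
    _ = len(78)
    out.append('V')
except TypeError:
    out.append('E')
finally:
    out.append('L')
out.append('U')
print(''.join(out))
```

Execution trace: 'T' (try body) → 'E' (except TypeError) → 'L' (finally) → 'U' (after the try/except). Output: TELU

Answer: TELU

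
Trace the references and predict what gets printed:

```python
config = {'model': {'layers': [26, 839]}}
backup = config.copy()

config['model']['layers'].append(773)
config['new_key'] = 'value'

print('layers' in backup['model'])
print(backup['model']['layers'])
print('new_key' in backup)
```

Key concept: shallow copy gotcha with nested dict.
Step by step:
`config = {'model': {'layers': [26, 839]}}` → config = {'model': {'layers': [26, 839]}}
`backup = config.copy()` → backup = {'model': {'layers': [26, 839]}}
`config['model']['layers'].append(773)` → config = {'model': {'layers': [26, 839, 773]}}; backup = {'model': {'layers': [26, 839, 773]}}
`config['new_key'] = 'value'` → config = {'model': {'layers': [26, 839, 773]}, 'new_key': 'value'}
`print('layers' in backup['model'])` → prints True
`print(backup['model']['layers'])` → prints [26, 839, 773]
`print('new_key' in backup)` → prints False

Answer:
True
[26, 839, 773]
False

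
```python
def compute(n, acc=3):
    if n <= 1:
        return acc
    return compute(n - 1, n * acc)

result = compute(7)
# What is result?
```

Accumulator trace (n, acc): (7, 3) -> (6, 21) -> (5, 126) -> (4, 630) -> (3, 2520) -> (2, 7560) -> (1, 15120) -> return 15120

Answer: 15120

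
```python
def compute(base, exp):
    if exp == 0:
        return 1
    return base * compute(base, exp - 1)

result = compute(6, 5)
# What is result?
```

compute(6, 5) = 6 * 6 * 6 * 6 * 6 = 7776

Answer: 7776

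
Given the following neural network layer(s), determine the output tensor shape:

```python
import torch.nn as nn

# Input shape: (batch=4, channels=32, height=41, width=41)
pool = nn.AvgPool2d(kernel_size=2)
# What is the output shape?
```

Input: (4, 32, 41, 41) -> Output: (4, 32, 20, 20)

Answer: (4, 32, 20, 20)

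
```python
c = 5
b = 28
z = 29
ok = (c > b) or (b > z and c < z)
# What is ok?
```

Trace:
`c = 5` → c = 5
`b = 28` → b = 28
`z = 29` → z = 29
`ok = (c > b) or (b > z and c < z)` → ok = False
So ok = False

Answer: False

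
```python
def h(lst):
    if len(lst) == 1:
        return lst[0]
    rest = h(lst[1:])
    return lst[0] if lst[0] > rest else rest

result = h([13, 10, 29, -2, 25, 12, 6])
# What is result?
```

Recursive max over [13, 10, 29, -2, 25, 12, 6] = 29

Answer: 29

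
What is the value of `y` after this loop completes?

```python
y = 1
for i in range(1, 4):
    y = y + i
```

Start at 1, add 1 through 3
`y` takes the values: 1 → 2 → 4 → 7

Answer: 7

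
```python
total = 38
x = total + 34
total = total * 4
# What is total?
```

Trace:
`total = 38` → total = 38
`x = total + 34` → x = 72
`total = total * 4` → total = 152
So total = 152

Answer: 152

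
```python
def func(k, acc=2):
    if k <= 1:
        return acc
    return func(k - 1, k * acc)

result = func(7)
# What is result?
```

Accumulator trace (n, acc): (7, 2) -> (6, 14) -> (5, 84) -> (4, 420) -> (3, 1680) -> (2, 5040) -> (1, 10080) -> return 10080

Answer: 10080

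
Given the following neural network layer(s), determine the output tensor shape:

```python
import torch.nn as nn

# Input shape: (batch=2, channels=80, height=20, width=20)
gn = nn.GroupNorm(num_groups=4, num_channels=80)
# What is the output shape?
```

Input: (2, 80, 20, 20) -> Output: (2, 80, 20, 20)

Answer: (2, 80, 20, 20)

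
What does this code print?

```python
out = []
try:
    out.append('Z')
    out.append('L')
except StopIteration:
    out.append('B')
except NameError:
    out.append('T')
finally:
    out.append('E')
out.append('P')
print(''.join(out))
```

Execution trace: 'Z' (try body) → 'L' (try body, no exception) → 'E' (finally) → 'P' (after the try/except). Output: ZLEP

Answer: ZLEP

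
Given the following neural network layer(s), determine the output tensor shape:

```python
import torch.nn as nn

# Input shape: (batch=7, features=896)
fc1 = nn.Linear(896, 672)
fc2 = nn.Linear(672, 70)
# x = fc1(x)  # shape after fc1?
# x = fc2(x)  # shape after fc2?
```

Input: (7, 896) -> after fc1: (7, 672) -> Output: (7, 70)

Answer: (7, 70)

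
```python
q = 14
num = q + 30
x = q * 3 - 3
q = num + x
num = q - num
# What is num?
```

Trace:
`q = 14` → q = 14
`num = q + 30` → num = 44
`x = q * 3 - 3` → x = 39
`q = num + x` → q = 83
`num = q - num` → num = 39
So num = 39

Answer: 39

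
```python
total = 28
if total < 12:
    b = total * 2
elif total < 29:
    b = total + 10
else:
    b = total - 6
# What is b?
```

Trace:
`total = 28` → total = 28
`if total < 12: ...` → total < 12 is False, total < 29 is True → b = 38
So b = 38

Answer: 38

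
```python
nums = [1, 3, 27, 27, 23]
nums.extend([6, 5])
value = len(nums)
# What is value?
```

Trace:
`nums = [1, 3, 27, 27, 23]` → nums = [1, 3, 27, 27, 23]
`nums.extend([6, 5])` → nums = [1, 3, 27, 27, 23, 6, 5]
`value = len(nums)` → value = 7
So value = 7

Answer: 7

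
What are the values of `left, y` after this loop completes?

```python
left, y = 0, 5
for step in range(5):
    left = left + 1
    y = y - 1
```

left goes 0→5, y goes 5→0
`left, y` takes the values: (0, 5) → (1, 5) → (1, 4) → (2, 4) → (2, 3) → (3, 3) → (3, 2) → (4, 2) → (4, 1) → (5, 1) → (5, 0)

Answer: 5, 0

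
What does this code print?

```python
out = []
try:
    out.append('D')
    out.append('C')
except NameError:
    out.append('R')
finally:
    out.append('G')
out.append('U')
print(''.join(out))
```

Execution trace: 'D' (try body) → 'C' (try body, no exception) → 'G' (finally) → 'U' (after the try/except). Output: DCGU

Answer: DCGU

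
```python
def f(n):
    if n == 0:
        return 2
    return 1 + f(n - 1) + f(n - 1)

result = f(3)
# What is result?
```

f(n) = 1 + 2·f(n-1), f(0)=2. Closed form: (2+1)·2^3 - 1 = 23.

Answer: 23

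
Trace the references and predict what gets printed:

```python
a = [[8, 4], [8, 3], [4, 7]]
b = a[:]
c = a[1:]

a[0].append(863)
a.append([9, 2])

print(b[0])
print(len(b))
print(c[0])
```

Key concept: slice with nested mutation.
Step by step:
`a = [[8, 4], [8, 3], [4, 7]]` → a = [[8, 4], [8, 3], [4, 7]]
`b = a[:]` → b = [[8, 4], [8, 3], [4, 7]]
`c = a[1:]` → c = [[8, 3], [4, 7]]
`a[0].append(863)` → a = [[8, 4, 863], [8, 3], [4, 7]]; b = [[8, 4, 863], [8, 3], [4, 7]]
`a.append([9, 2])` → a = [[8, 4, 863], [8, 3], [4, 7], [9, 2]]
`print(b[0])` → prints [8, 4, 863]
`print(len(b))` → prints 3
`print(c[0])` → prints [8, 3]

Answer:
[8, 4, 863]
3
[8, 3]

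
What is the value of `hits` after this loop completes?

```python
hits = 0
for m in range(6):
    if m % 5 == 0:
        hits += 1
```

Count numbers divisible by 5 in range(6)
`hits` takes the values: 0 → 1 → 2

Answer: 2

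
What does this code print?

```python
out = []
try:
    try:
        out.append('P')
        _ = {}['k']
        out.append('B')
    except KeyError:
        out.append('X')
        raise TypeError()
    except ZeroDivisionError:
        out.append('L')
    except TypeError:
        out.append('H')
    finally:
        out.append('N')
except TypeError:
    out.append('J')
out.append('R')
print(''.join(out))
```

Execution trace: 'P' (inner try body) → 'X' (inner except KeyError) → 'N' (inner finally) → 'J' (outer except TypeError) → 'R' (after the try/except). Output: PXNJR

Answer: PXNJR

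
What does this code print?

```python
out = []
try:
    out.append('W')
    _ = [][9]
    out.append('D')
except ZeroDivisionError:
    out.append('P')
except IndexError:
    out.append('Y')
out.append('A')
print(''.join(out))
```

Execution trace: 'W' (try body) → 'Y' (except IndexError) → 'A' (after the try/except). Output: WYA

Answer: WYA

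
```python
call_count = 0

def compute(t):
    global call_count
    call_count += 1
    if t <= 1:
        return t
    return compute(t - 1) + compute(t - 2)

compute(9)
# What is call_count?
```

Calls(t) = 1 + Calls(t-1) + Calls(t-2); Calls(0)=Calls(1)=1. For t=9 this gives 109.

Answer: 109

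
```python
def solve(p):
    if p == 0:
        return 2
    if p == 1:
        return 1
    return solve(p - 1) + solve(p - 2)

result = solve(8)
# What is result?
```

Build up from base cases: solve(0)=2, solve(1)=1, solve(2)=3, solve(3)=4, solve(4)=7, solve(5)=11, solve(6)=18, ..., solve(8)=47

Answer: 47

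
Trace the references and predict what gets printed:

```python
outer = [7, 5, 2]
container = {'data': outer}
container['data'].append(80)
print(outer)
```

Key concept: dict holds reference to list.
Step by step:
`outer = [7, 5, 2]` → outer = [7, 5, 2]
`container = {'data': outer}` → container = {'data': [7, 5, 2]}
`container['data'].append(80)` → outer = [7, 5, 2, 80]; container = {'data': [7, 5, 2, 80]}
`print(outer)` → prints [7, 5, 2, 80]

Answer: [7, 5, 2, 80]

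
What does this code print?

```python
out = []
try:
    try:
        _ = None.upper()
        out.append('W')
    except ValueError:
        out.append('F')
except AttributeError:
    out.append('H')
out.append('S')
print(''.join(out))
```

Execution trace: 'H' (outer except AttributeError) → 'S' (after the try/except). Output: HS

Answer: HS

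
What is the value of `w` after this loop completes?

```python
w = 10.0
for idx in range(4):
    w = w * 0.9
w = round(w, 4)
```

Exponential decay: 10.0 * 0.9^4
`w` takes the values: 10.0 → 9.0 → 8.1 → 7.29 → 6.561

Answer: 6.561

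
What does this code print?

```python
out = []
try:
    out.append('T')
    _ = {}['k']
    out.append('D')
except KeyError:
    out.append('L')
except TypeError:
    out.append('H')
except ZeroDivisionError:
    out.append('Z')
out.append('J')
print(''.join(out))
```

Execution trace: 'T' (try body) → 'L' (except KeyError) → 'J' (after the try/except). Output: TLJ

Answer: TLJ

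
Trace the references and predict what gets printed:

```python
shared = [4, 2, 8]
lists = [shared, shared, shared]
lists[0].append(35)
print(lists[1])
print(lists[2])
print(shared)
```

Key concept: list of same reference.
Step by step:
`shared = [4, 2, 8]` → shared = [4, 2, 8]
`lists = [shared, shared, shared]` → lists = [[4, 2, 8], [4, 2, 8], [4, 2, 8]]
`lists[0].append(35)` → shared = [4, 2, 8, 35]; lists = [[4, 2, 8, 35], [4, 2, 8, 35], [4, 2, 8, 35]]
`print(lists[1])` → prints [4, 2, 8, 35]
`print(lists[2])` → prints [4, 2, 8, 35]
`print(shared)` → prints [4, 2, 8, 35]

Answer:
[4, 2, 8, 35]
[4, 2, 8, 35]
[4, 2, 8, 35]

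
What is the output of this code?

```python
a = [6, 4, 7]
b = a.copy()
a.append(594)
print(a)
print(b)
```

Key concept: list.copy() creates independent copy.
Step by step:
`a = [6, 4, 7]` → a = [6, 4, 7]
`b = a.copy()` → b = [6, 4, 7]
`a.append(594)` → a = [6, 4, 7, 594]
`print(a)` → prints [6, 4, 7, 594]
`print(b)` → prints [6, 4, 7]

Answer:
[6, 4, 7, 594]
[6, 4, 7]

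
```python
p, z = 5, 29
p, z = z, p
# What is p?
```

Trace:
`p, z = 5, 29` → p = 5; z = 29
`p, z = z, p` → p = 29; z = 5
So p = 29

Answer: 29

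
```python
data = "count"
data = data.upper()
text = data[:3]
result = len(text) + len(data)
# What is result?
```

Trace:
`data = "count"` → data = 'count'
`data = data.upper()` → data = 'COUNT'
`text = data[:3]` → text = 'COU'
`result = len(text) + len(data)` → result = 8
So result = 8

Answer: 8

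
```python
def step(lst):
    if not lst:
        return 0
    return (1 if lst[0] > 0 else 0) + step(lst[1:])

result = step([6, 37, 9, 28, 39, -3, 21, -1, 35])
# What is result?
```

Count of positive elements in [6, 37, 9, 28, 39, -3, 21, -1, 35] = 7

Answer: 7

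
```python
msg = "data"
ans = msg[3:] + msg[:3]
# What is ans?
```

Trace:
`msg = "data"` → msg = 'data'
`ans = msg[3:] + msg[:3]` → ans = 'adat'
So ans = 'adat'

Answer: 'adat'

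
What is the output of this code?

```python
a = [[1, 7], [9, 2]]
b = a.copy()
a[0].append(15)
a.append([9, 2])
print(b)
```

Key concept: shallow copy with nested lists.
Step by step:
`a = [[1, 7], [9, 2]]` → a = [[1, 7], [9, 2]]
`b = a.copy()` → b = [[1, 7], [9, 2]]
`a[0].append(15)` → a = [[1, 7, 15], [9, 2]]; b = [[1, 7, 15], [9, 2]]
`a.append([9, 2])` → a = [[1, 7, 15], [9, 2], [9, 2]]
`print(b)` → prints [[1, 7, 15], [9, 2]]

Answer: [[1, 7, 15], [9, 2]]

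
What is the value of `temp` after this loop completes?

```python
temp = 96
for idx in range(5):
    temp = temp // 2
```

Halve 5 times: 96 // 2^5 = 3
`temp` takes the values: 96 → 48 → 24 → 12 → 6 → 3

Answer: 3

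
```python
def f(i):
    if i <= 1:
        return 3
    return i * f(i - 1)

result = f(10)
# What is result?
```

f(10) = 10 * 9 * 8 * 7 * 6 * 5 * 4 * 3 * 2 * 3 = 10886400

Answer: 10886400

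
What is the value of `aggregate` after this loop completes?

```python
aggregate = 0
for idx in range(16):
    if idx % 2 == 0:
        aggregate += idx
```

Sum of even numbers 0 to 15
`aggregate` takes the values: 0 → 2 → 6 → 12 → 20 → 30 → 42 → 56

Answer: 56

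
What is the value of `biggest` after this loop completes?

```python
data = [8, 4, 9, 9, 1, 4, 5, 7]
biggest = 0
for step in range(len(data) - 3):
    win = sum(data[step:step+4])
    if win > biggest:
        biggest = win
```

Max sum of 4-element window in [8, 4, 9, 9, 1, 4, 5, 7]
`biggest` takes the values: 0 → 30

Answer: 30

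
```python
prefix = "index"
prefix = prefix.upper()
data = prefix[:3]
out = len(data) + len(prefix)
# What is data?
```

Trace:
`prefix = "index"` → prefix = 'index'
`prefix = prefix.upper()` → prefix = 'INDEX'
`data = prefix[:3]` → data = 'IND'
`out = len(data) + len(prefix)` → out = 8
So data = 'IND'

Answer: 'IND'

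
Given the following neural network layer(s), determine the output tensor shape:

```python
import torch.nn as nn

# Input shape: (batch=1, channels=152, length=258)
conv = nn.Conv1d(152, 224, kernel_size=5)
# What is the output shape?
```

Input: (1, 152, 258) -> Output: (1, 224, 254)

Answer: (1, 224, 254)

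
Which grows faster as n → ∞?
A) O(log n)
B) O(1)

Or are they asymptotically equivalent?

O(log n) vs O(1): Higher order terms dominate.

Answer: A) O(log n) grows faster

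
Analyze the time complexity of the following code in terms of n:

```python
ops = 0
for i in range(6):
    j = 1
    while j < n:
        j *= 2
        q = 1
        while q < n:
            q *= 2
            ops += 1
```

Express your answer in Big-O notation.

Each loop level contributes: 1 × log n × log n. Multiplying the contributions gives O(log² n).

Answer: O(log² n)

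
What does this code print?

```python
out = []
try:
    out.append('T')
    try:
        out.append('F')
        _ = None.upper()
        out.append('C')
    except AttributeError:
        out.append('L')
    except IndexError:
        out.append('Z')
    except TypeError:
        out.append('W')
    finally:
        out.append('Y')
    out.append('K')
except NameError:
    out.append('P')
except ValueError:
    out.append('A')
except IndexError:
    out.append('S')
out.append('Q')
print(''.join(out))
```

Execution trace: 'T' (try body) → 'F' (inner try body) → 'L' (inner except AttributeError) → 'Y' (inner finally) → 'K' (try body, no exception) → 'Q' (after the try/except). Output: TFLYKQ

Answer: TFLYKQ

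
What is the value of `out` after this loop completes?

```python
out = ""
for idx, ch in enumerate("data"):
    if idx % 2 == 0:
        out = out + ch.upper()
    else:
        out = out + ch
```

Uppercase even positions in 'data'
`out` takes the values: "" → "D" → "Da" → "DaT" → "DaTa"

Answer: "DaTa"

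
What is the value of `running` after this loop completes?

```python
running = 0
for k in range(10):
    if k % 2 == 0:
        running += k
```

Sum of even numbers 0 to 9
`running` takes the values: 0 → 2 → 6 → 12 → 20

Answer: 20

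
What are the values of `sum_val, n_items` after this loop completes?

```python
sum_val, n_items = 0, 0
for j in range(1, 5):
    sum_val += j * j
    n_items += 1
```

Sum of squares and count
`sum_val, n_items` takes the values: (0, 0) → (1, 0) → (1, 1) → (5, 1) → (5, 2) → (14, 2) → (14, 3) → (30, 3) → (30, 4)

Answer: 30, 4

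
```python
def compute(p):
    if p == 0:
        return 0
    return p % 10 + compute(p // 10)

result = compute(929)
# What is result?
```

Sum of digits of 929: 9 + 2 + 9 = 20

Answer: 20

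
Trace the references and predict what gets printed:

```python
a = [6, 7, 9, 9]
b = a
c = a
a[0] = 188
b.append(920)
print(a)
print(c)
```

Key concept: multiple aliases.
Step by step:
`a = [6, 7, 9, 9]` → a = [6, 7, 9, 9]
`b = a` → b = [6, 7, 9, 9] (same object as a)
`c = a` → c = [6, 7, 9, 9] (same object as a, b)
`a[0] = 188` → a = [188, 7, 9, 9] (same object as b, c); b = [188, 7, 9, 9] (same object as a, c); c = [188, 7, 9, 9] (same object as a, b)
`b.append(920)` → a = [188, 7, 9, 9, 920] (same object as b, c); b = [188, 7, 9, 9, 920] (same object as a, c); c = [188, 7, 9, 9, 920] (same object as a, b)
`print(a)` → prints [188, 7, 9, 9, 920]
`print(c)` → prints [188, 7, 9, 9, 920]

Answer:
[188, 7, 9, 9, 920]
[188, 7, 9, 9, 920]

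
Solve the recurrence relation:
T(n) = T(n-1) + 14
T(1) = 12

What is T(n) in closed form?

Unrolling: T(n) = T(1) + 14·(n-1) = 12 + 14(n-1) = 14n - 2.

Answer: T(n) = 14n - 2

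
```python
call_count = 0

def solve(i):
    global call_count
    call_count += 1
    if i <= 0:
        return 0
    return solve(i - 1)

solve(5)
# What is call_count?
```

Linear recursion stepping by 1: 6 calls from i=5 down to ≤0.

Answer: 6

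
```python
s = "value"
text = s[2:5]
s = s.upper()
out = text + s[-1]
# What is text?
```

Trace:
`s = "value"` → s = 'value'
`text = s[2:5]` → text = 'lue'
`s = s.upper()` → s = 'VALUE'
`out = text + s[-1]` → out = 'lueE'
So text = 'lue'

Answer: 'lue'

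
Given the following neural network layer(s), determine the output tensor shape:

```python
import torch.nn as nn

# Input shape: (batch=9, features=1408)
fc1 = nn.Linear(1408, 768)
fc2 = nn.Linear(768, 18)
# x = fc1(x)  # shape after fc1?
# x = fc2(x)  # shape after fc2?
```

Input: (9, 1408) -> after fc1: (9, 768) -> Output: (9, 18)

Answer: (9, 18)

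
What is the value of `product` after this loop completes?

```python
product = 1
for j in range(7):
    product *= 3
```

3^7 = 2187
`product` takes the values: 1 → 3 → 9 → 27 → 81 → 243 → 729 → 2187

Answer: 2187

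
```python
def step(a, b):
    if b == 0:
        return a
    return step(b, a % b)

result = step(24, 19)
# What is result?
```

step(24, 19) -> step(19, 5) -> step(5, 4) -> step(4, 1) -> step(1, 0) -> 1

Answer: 1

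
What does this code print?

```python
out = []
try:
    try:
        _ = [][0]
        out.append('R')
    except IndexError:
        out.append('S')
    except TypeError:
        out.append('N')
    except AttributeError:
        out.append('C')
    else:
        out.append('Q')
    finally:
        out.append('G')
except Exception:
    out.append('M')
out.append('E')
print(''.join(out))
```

Execution trace: 'S' (inner except IndexError) → 'G' (inner finally) → 'E' (after the try/except). Output: SGE

Answer: SGE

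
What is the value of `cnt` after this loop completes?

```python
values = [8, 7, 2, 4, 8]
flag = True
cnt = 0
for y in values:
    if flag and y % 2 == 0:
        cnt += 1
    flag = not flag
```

Count even values at even positions
`cnt` takes the values: 0 → 1 → 2 → 3

Answer: 3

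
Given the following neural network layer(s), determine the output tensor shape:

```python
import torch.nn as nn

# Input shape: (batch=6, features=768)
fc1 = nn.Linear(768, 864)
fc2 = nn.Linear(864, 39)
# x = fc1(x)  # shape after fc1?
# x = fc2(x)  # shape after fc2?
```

Input: (6, 768) -> after fc1: (6, 864) -> Output: (6, 39)

Answer: (6, 39)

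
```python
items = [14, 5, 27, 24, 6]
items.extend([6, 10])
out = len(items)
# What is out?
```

Trace:
`items = [14, 5, 27, 24, 6]` → items = [14, 5, 27, 24, 6]
`items.extend([6, 10])` → items = [14, 5, 27, 24, 6, 6, 10]
`out = len(items)` → out = 7
So out = 7

Answer: 7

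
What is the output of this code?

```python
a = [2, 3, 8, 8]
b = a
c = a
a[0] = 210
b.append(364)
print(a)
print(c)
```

Key concept: multiple aliases.
Step by step:
`a = [2, 3, 8, 8]` → a = [2, 3, 8, 8]
`b = a` → b = [2, 3, 8, 8] (same object as a)
`c = a` → c = [2, 3, 8, 8] (same object as a, b)
`a[0] = 210` → a = [210, 3, 8, 8] (same object as b, c); b = [210, 3, 8, 8] (same object as a, c); c = [210, 3, 8, 8] (same object as a, b)
`b.append(364)` → a = [210, 3, 8, 8, 364] (same object as b, c); b = [210, 3, 8, 8, 364] (same object as a, c); c = [210, 3, 8, 8, 364] (same object as a, b)
`print(a)` → prints [210, 3, 8, 8, 364]
`print(c)` → prints [210, 3, 8, 8, 364]

Answer:
[210, 3, 8, 8, 364]
[210, 3, 8, 8, 364]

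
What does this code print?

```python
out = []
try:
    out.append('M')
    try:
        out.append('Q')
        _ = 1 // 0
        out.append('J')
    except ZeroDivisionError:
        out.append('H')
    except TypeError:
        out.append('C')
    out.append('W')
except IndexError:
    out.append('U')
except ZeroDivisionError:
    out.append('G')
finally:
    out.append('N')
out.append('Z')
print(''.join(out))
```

Execution trace: 'M' (try body) → 'Q' (inner try body) → 'H' (inner except ZeroDivisionError) → 'W' (try body, no exception) → 'N' (finally) → 'Z' (after the try/except). Output: MQHWNZ

Answer: MQHWNZ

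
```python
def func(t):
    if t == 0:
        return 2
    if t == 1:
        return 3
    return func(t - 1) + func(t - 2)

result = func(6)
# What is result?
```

Build up from base cases: func(0)=2, func(1)=3, func(2)=5, func(3)=8, func(4)=13, func(5)=21, func(6)=34

Answer: 34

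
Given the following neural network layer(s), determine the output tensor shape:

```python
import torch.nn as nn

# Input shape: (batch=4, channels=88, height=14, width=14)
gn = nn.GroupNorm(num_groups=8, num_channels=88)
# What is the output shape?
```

Input: (4, 88, 14, 14) -> Output: (4, 88, 14, 14)

Answer: (4, 88, 14, 14)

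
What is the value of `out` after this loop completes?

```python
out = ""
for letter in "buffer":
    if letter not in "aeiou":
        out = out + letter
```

Remove vowels from 'buffer'
`out` takes the values: "" → "b" → "bf" → "bff" → "bffr"

Answer: "bffr"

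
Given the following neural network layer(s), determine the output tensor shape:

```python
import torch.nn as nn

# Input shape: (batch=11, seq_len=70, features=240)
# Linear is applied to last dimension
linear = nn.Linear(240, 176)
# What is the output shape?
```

Input: (11, 70, 240) -> Output: (11, 70, 176)

Answer: (11, 70, 176)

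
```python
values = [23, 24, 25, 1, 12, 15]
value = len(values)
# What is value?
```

Trace:
`values = [23, 24, 25, 1, 12, 15]` → values = [23, 24, 25, 1, 12, 15]
`value = len(values)` → value = 6
So value = 6

Answer: 6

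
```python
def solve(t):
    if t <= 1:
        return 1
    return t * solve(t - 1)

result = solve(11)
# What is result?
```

solve(11) = 11 * 10 * 9 * 8 * 7 * 6 * 5 * 4 * 3 * 2 * 1 = 39916800

Answer: 39916800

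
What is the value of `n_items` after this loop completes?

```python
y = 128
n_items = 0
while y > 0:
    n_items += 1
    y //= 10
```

Count digits by repeated division by 10
`n_items` takes the values: 0 → 1 → 2 → 3

Answer: 3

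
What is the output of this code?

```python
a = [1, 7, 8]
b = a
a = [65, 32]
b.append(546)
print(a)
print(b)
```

Key concept: rebinding vs mutation: a is rebound to a new list, b still points at the original.
Step by step:
`a = [1, 7, 8]` → a = [1, 7, 8]
`b = a` → b = [1, 7, 8] (same object as a)
`a = [65, 32]` → a = [65, 32]
`b.append(546)` → b = [1, 7, 8, 546]
`print(a)` → prints [65, 32]
`print(b)` → prints [1, 7, 8, 546]

Answer:
[65, 32]
[1, 7, 8, 546]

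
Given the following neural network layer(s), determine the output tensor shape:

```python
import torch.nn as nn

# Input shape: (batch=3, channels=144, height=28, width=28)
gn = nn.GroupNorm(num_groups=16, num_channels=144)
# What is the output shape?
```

Input: (3, 144, 28, 28) -> Output: (3, 144, 28, 28)

Answer: (3, 144, 28, 28)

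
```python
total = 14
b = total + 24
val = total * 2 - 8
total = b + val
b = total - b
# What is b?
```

Trace:
`total = 14` → total = 14
`b = total + 24` → b = 38
`val = total * 2 - 8` → val = 20
`total = b + val` → total = 58
`b = total - b` → b = 20
So b = 20

Answer: 20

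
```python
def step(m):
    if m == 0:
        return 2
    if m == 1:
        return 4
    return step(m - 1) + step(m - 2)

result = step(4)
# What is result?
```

Build up from base cases: step(0)=2, step(1)=4, step(2)=6, step(3)=10, step(4)=16

Answer: 16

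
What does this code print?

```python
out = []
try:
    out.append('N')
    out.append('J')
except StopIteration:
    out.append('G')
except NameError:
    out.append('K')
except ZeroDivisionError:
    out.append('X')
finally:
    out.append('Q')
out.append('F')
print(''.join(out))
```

Execution trace: 'N' (try body) → 'J' (try body, no exception) → 'Q' (finally) → 'F' (after the try/except). Output: NJQF

Answer: NJQF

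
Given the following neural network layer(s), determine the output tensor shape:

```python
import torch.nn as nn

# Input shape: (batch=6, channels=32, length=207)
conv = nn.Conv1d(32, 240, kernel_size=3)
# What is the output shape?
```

Input: (6, 32, 207) -> Output: (6, 240, 205)

Answer: (6, 240, 205)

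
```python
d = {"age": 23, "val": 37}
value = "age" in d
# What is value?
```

Trace:
`d = {"age": 23, "val": 37}` → d = {'age': 23, 'val': 37}
`value = "age" in d` → value = True
So value = True

Answer: True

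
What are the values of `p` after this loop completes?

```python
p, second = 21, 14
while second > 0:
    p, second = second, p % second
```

GCD of 21 and 14
`p` takes the values: 21 → 14 → 7

Answer: 7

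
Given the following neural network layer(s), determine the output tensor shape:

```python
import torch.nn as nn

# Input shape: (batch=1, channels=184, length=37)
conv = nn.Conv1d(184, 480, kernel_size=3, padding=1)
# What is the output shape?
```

Input: (1, 184, 37) -> Output: (1, 480, 37)

Answer: (1, 480, 37)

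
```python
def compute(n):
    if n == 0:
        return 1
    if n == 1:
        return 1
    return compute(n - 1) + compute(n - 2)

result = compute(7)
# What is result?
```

Build up from base cases: compute(0)=1, compute(1)=1, compute(2)=2, compute(3)=3, compute(4)=5, compute(5)=8, compute(6)=13, ..., compute(7)=21

Answer: 21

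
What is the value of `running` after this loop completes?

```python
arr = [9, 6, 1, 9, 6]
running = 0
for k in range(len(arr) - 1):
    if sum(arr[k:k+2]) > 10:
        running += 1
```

Count windows with sum > 10
`running` takes the values: 0 → 1 → 2

Answer: 2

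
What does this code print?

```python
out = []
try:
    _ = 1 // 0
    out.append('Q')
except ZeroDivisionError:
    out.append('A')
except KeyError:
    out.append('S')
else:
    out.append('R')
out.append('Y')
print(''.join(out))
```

Execution trace: 'A' (except ZeroDivisionError) → 'Y' (after the try/except). Output: AY

Answer: AY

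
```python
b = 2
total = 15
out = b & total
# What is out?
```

Trace:
`b = 2` → b = 2
`total = 15` → total = 15
`out = b & total` → out = 2
So out = 2

Answer: 2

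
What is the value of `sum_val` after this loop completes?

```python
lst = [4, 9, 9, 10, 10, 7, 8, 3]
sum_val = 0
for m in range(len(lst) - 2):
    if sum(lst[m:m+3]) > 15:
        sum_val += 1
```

Count windows with sum > 15
`sum_val` takes the values: 0 → 1 → 2 → 3 → 4 → 5 → 6

Answer: 6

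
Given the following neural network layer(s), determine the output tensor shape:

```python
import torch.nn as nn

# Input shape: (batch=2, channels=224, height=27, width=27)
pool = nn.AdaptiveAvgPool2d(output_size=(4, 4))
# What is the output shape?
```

Input: (2, 224, 27, 27) -> Output: (2, 224, 4, 4)

Answer: (2, 224, 4, 4)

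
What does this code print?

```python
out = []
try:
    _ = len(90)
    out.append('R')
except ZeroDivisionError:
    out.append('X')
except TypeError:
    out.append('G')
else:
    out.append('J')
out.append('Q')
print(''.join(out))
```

Execution trace: 'G' (except TypeError) → 'Q' (after the try/except). Output: GQ

Answer: GQ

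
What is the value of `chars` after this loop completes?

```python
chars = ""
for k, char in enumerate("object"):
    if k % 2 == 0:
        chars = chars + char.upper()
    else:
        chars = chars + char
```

Uppercase even positions in 'object'
`chars` takes the values: "" → "O" → "Ob" → "ObJ" → "ObJe" → "ObJeC" → "ObJeCt"

Answer: "ObJeCt"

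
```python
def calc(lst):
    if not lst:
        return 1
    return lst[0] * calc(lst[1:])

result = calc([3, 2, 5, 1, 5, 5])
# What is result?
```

Product over [3, 2, 5, 1, 5, 5] = 3 * 2 * 5 * 1 * 5 * 5 = 750

Answer: 750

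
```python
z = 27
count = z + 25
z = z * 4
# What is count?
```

Trace:
`z = 27` → z = 27
`count = z + 25` → count = 52
`z = z * 4` → z = 108
So count = 52

Answer: 52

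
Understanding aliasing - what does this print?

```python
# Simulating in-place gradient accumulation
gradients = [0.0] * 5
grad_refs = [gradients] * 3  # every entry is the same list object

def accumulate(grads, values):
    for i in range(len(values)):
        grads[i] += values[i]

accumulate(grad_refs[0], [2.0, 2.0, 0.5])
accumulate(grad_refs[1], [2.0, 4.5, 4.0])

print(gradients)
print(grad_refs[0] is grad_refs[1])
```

Key concept: gradient accumulation aliasing.
Step by step:
`gradients = [0.0] * 5` → gradients = [0.0, 0.0, 0.0, 0.0, 0.0]
`grad_refs = [gradients] * 3` → grad_refs = [[0.0, 0.0, 0.0, 0.0, 0.0], [0.0, 0.0, 0.0, 0.0, 0.0], [0.0, 0.0, 0.0, 0.0, 0.0]]
`accumulate(grad_refs[0], [2.0, 2.0, 0.5])` → gradients = [2.0, 2.0, 0.5, 0.0, 0.0]; grad_refs = [[2.0, 2.0, 0.5, 0.0, 0.0], [2.0, 2.0, 0.5, 0.0, 0.0], [2.0, 2.0, 0.5, 0.0, 0.0]]
`accumulate(grad_refs[1], [2.0, 4.5, 4.0])` → gradients = [4.0, 6.5, 4.5, 0.0, 0.0]; grad_refs = [[4.0, 6.5, 4.5, 0.0, 0.0], [4.0, 6.5, 4.5, 0.0, 0.0], [4.0, 6.5, 4.5, 0.0, 0.0]]
`print(gradients)` → prints [4.0, 6.5, 4.5, 0.0, 0.0]
`print(grad_refs[0] is grad_refs[1])` → prints True

Answer:
[4.0, 6.5, 4.5, 0.0, 0.0]
True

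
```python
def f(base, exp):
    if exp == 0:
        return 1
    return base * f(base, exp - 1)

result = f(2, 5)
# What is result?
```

f(2, 5) = 2 * 2 * 2 * 2 * 2 = 32

Answer: 32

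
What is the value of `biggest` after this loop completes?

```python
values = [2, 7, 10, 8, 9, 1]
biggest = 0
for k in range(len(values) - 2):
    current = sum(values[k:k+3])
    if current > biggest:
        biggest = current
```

Max sum of 3-element window in [2, 7, 10, 8, 9, 1]
`biggest` takes the values: 0 → 19 → 25 → 27

Answer: 27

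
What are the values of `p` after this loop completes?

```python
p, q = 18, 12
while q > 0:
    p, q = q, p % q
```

GCD of 18 and 12
`p` takes the values: 18 → 12 → 6

Answer: 6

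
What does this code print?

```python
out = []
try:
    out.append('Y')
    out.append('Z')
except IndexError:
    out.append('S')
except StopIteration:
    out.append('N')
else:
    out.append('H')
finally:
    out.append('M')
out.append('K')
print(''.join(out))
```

Execution trace: 'Y' (try body) → 'Z' (try body, no exception) → 'H' (else) → 'M' (finally) → 'K' (after the try/except). Output: YZHMK

Answer: YZHMK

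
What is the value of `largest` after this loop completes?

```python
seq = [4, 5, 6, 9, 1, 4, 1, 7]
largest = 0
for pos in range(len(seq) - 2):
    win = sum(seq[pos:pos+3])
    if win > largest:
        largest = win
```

Max sum of 3-element window in [4, 5, 6, 9, 1, 4, 1, 7]
`largest` takes the values: 0 → 15 → 20

Answer: 20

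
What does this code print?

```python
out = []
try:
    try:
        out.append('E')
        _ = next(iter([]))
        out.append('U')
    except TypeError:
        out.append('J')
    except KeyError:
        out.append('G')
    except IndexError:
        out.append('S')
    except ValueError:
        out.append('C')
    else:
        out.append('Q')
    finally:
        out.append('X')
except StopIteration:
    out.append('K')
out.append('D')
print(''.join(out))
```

Execution trace: 'E' (try body) → 'X' (finally) → 'K' (outer except StopIteration) → 'D' (after the try/except). Output: EXKD

Answer: EXKD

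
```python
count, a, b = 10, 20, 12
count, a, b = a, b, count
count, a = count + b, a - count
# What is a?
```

Trace:
`count, a, b = 10, 20, 12` → count = 10; a = 20; b = 12
`count, a, b = a, b, count` → count = 20; a = 12; b = 10
`count, a = count + b, a - count` → count = 30; a = -8
So a = -8

Answer: -8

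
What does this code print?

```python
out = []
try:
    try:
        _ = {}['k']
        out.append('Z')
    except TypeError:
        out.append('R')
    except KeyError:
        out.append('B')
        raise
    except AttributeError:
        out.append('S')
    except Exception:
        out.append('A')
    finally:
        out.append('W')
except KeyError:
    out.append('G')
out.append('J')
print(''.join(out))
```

Execution trace: 'B' (inner except KeyError) → 'W' (inner finally) → 'G' (outer except KeyError) → 'J' (after the try/except). Output: BWGJ

Answer: BWGJ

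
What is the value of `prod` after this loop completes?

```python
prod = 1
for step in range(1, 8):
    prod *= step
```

7! = 5040
`prod` takes the values: 1 → 2 → 6 → 24 → 120 → 720 → 5040

Answer: 5040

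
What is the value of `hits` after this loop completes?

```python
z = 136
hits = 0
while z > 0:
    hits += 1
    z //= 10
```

Count digits by repeated division by 10
`hits` takes the values: 0 → 1 → 2 → 3

Answer: 3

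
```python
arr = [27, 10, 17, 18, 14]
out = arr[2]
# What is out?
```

Trace:
`arr = [27, 10, 17, 18, 14]` → arr = [27, 10, 17, 18, 14]
`out = arr[2]` → out = 17
So out = 17

Answer: 17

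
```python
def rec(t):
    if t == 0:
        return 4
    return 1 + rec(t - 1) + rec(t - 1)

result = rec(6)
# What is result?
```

rec(t) = 1 + 2·rec(t-1), rec(0)=4. Closed form: (4+1)·2^6 - 1 = 319.

Answer: 319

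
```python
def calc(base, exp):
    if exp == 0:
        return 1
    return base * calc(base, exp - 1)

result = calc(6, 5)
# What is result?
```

calc(6, 5) = 6 * 6 * 6 * 6 * 6 = 7776

Answer: 7776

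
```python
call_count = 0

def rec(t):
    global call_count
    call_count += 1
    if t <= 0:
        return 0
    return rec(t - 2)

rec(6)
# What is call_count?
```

Linear recursion stepping by 2: 4 calls from t=6 down to ≤0.

Answer: 4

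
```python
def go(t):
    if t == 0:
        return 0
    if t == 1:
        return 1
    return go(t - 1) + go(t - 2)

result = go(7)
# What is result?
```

Build up from base cases: go(0)=0, go(1)=1, go(2)=1, go(3)=2, go(4)=3, go(5)=5, go(6)=8, ..., go(7)=13

Answer: 13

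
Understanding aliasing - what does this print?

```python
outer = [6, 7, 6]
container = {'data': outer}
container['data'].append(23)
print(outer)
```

Key concept: dict holds reference to list.
Step by step:
`outer = [6, 7, 6]` → outer = [6, 7, 6]
`container = {'data': outer}` → container = {'data': [6, 7, 6]}
`container['data'].append(23)` → outer = [6, 7, 6, 23]; container = {'data': [6, 7, 6, 23]}
`print(outer)` → prints [6, 7, 6, 23]

Answer: [6, 7, 6, 23]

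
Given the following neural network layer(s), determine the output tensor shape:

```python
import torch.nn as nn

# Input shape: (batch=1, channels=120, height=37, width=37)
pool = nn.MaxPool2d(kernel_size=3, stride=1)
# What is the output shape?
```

Input: (1, 120, 37, 37) -> Output: (1, 120, 35, 35)

Answer: (1, 120, 35, 35)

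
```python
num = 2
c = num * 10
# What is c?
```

Trace:
`num = 2` → num = 2
`c = num * 10` → c = 20
So c = 20

Answer: 20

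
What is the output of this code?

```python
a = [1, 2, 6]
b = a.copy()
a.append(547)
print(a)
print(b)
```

Key concept: list.copy() creates independent copy.
Step by step:
`a = [1, 2, 6]` → a = [1, 2, 6]
`b = a.copy()` → b = [1, 2, 6]
`a.append(547)` → a = [1, 2, 6, 547]
`print(a)` → prints [1, 2, 6, 547]
`print(b)` → prints [1, 2, 6]

Answer:
[1, 2, 6, 547]
[1, 2, 6]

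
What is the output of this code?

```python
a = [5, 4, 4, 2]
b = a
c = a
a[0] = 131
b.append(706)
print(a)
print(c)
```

Key concept: multiple aliases.
Step by step:
`a = [5, 4, 4, 2]` → a = [5, 4, 4, 2]
`b = a` → b = [5, 4, 4, 2] (same object as a)
`c = a` → c = [5, 4, 4, 2] (same object as a, b)
`a[0] = 131` → a = [131, 4, 4, 2] (same object as b, c); b = [131, 4, 4, 2] (same object as a, c); c = [131, 4, 4, 2] (same object as a, b)
`b.append(706)` → a = [131, 4, 4, 2, 706] (same object as b, c); b = [131, 4, 4, 2, 706] (same object as a, c); c = [131, 4, 4, 2, 706] (same object as a, b)
`print(a)` → prints [131, 4, 4, 2, 706]
`print(c)` → prints [131, 4, 4, 2, 706]

Answer:
[131, 4, 4, 2, 706]
[131, 4, 4, 2, 706]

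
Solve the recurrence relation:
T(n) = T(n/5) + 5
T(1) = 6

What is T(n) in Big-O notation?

Each step divides n by 5 and adds 5. After log_5(n) steps we reach T(1)=6. So T(n) = 5·log_5(n) + 6 = O(log n).

Answer: O(log n)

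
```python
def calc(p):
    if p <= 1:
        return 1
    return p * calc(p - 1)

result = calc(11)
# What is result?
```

calc(11) = 11 * 10 * 9 * 8 * 7 * 6 * 5 * 4 * 3 * 2 * 1 = 39916800

Answer: 39916800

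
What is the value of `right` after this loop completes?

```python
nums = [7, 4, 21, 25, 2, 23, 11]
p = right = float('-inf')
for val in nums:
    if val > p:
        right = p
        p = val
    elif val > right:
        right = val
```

Second largest (with repeats) in [7, 4, 21, 25, 2, 23, 11]
`right` takes the values: -inf → 4 → 7 → 21 → 23

Answer: 23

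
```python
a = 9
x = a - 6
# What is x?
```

Trace:
`a = 9` → a = 9
`x = a - 6` → x = 3
So x = 3

Answer: 3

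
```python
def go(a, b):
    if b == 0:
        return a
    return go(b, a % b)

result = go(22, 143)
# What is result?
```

go(22, 143) -> go(143, 22) -> go(22, 11) -> go(11, 0) -> 11

Answer: 11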